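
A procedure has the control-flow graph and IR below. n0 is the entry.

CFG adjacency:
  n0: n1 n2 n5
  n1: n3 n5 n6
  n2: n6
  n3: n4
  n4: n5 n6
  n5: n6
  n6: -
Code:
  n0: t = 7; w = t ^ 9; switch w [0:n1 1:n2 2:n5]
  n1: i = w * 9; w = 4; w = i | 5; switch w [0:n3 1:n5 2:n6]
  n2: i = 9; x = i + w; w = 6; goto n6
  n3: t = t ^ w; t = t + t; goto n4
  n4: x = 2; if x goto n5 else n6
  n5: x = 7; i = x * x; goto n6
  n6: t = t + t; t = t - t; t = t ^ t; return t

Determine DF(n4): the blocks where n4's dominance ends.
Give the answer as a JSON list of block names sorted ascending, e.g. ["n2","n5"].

Answer: ["n5", "n6"]

Analysis:
idom tree: n1←n0 n2←n0 n3←n1 n4←n3 n5←n0 n6←n0
Dom at joins:
  n5: preds {n0,n1,n4}: {n0} ∩ {n0,n1} ∩ {n0,n1,n3,n4} = {n0}; idom=n0
  n6: preds {n1,n2,n4,n5}: {n0,n1} ∩ {n0,n2} ∩ {n0,n1,n3,n4} ∩ {n0,n5} = {n0}; idom=n0

DF walk-up:
  join n5 pred n0: · stop@n0
  join n5 pred n1: n1 stop@n0
  join n5 pred n4: n4→n3→n1 stop@n0
  join n6 pred n1: n1 stop@n0
  join n6 pred n2: n2 stop@n0
  join n6 pred n4: n4→n3→n1 stop@n0
  join n6 pred n5: n5 stop@n0
  n0: DF=∅
  n1: DF={n5,n6}
  n2: DF={n6}
  n3: DF={n5,n6}
  n4: DF={n5,n6}
  n5: DF={n6}
  n6: DF=∅

DF(n4) = ["n5", "n6"]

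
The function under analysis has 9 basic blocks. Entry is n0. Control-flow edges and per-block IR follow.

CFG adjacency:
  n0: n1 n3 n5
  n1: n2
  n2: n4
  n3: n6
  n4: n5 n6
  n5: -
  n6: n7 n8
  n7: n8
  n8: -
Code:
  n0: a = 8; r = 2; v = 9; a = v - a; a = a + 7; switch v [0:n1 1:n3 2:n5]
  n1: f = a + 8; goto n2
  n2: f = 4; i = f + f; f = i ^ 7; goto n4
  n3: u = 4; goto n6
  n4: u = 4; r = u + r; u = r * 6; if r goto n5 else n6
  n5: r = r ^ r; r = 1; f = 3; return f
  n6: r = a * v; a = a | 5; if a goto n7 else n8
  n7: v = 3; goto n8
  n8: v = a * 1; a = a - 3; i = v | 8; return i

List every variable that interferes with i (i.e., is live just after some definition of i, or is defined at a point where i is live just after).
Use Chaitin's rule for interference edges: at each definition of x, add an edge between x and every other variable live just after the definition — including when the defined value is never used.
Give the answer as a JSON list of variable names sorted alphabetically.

Answer: ["a", "r", "v"]

Analysis:
def/use:
  n0 def {a,r,v} use ∅
  n1 def {f} use {a}
  n2 def {f,i} use ∅
  n3 def {u} use ∅
  n4 def {r,u} use {r}
  n5 def {f,r} use {r}
  n6 def {a,r} use {a,v}
  n7 def {v} use ∅
  n8 def {a,i,v} use {a}

Backward fixpoint:
  live n0: ∅→{a,r,v}
  live n1: {a,r,v}→{a,r,v}
  live n2: {a,r,v}→{a,r,v}
  live n3: {a,v}→{a,v}
  live n4: {a,r,v}→{a,r,v}
  live n5: {r}→∅
  live n6: {a,v}→{a}
  live n7: {a}→{a}
  live n8: {a}→∅

Interfere edges:
  a — {f,i,r,u,v}
  f — {a,r,v}
  i — {a,r,v}
  r — {a,f,i,u,v}
  u — {a,r,v}
  v — {a,f,i,r,u}

N(i) = ["a", "r", "v"]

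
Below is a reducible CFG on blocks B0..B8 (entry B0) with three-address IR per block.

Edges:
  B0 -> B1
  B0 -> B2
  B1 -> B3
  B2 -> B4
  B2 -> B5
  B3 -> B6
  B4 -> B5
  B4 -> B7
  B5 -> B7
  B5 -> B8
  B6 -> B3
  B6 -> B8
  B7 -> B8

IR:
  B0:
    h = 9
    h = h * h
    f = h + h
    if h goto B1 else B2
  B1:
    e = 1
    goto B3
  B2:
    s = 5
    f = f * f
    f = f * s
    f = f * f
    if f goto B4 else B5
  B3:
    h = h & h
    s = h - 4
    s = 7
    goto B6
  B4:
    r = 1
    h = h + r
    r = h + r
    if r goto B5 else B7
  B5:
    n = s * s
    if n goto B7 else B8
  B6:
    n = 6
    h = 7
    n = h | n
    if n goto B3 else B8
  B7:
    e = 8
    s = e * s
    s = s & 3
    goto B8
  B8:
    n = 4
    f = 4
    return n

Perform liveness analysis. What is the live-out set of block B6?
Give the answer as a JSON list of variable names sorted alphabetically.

Per-block:
  B0: def={f,h} ue=∅
  B1: def={e} ue=∅
  B2: def={f,s} ue={f}
  B3: def={h,s} ue={h}
  B4: def={h,r} ue={h}
  B5: def={n} ue={s}
  B6: def={h,n} ue=∅
  B7: def={e,s} ue={s}
  B8: def={f,n} ue=∅

Backward fixpoint:
  live B0: ∅→{f,h}
  live B1: {h}→{h}
  live B2: {f,h}→{h,s}
  live B3: {h}→∅
  live B4: {h,s}→{s}
  live B5: {s}→{s}
  live B6: ∅→{h}
  live B7: {s}→∅
  live B8: ∅→∅

live-out(B6) = ["h"]

Answer: ["h"]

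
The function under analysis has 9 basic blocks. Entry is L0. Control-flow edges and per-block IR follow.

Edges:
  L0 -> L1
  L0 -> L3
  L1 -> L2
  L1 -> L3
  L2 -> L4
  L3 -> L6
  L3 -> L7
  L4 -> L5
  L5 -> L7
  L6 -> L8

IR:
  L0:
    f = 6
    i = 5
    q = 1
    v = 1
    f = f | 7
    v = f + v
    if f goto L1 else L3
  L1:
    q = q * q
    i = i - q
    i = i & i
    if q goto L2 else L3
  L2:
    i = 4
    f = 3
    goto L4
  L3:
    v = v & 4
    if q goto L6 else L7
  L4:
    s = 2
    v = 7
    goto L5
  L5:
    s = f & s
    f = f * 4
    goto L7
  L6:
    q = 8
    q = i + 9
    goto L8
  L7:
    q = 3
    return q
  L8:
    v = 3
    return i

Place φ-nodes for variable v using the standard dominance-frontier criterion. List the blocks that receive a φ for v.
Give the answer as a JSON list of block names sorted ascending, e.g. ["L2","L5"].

idom tree: L1←L0 L2←L1 L3←L0 L4←L2 L5←L4 L6←L3 L7←L0 L8←L6
Dom at joins:
  L3: preds {L0,L1}: {L0} ∩ {L0,L1} = {L0}; idom=L0
  L7: preds {L3,L5}: {L0,L3} ∩ {L0,L1,L2,L4,L5} = {L0}; idom=L0

DF walk-up:
  L3←L0: walk · to L0
  L3←L1: walk L1 to L0
  L7←L3: walk L3 to L0
  L7←L5: walk L5→L4→L2→L1 to L0
  DF(L0)=∅
  DF(L1)={L3,L7}
  DF(L2)={L7}
  DF(L3)={L7}
  DF(L4)={L7}
  DF(L5)={L7}
  DF(L6)=∅
  DF(L7)=∅
  DF(L8)=∅

φ for v: defs {L0,L3,L4,L8}
  DF⁺ = {L7}

Answer: ["L7"]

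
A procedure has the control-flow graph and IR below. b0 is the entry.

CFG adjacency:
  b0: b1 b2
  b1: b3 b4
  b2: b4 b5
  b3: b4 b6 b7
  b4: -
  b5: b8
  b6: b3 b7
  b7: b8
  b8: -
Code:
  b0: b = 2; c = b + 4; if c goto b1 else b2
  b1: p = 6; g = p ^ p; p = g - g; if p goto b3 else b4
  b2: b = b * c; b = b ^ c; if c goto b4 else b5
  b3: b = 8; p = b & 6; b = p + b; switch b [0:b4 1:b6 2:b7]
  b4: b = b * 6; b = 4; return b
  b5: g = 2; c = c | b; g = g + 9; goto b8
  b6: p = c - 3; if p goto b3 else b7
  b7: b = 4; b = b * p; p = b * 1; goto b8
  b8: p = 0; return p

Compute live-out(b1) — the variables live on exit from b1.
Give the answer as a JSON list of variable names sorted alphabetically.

Block summaries:
  b0: def={b,c} ue=∅
  b1: def={g,p} ue=∅
  b2: def={b} ue={b,c}
  b3: def={b,p} ue=∅
  b4: def={b} ue={b}
  b5: def={c,g} ue={b,c}
  b6: def={p} ue={c}
  b7: def={b,p} ue={p}
  b8: def={p} ue=∅

Live sets:
  live b0: ∅→{b,c}
  live b1: {b,c}→{b,c}
  live b2: {b,c}→{b,c}
  live b3: {c}→{b,c,p}
  live b4: {b}→∅
  live b5: {b,c}→∅
  live b6: {c}→{c,p}
  live b7: {p}→∅
  live b8: ∅→∅

live-out(b1) = ["b", "c"]

Answer: ["b", "c"]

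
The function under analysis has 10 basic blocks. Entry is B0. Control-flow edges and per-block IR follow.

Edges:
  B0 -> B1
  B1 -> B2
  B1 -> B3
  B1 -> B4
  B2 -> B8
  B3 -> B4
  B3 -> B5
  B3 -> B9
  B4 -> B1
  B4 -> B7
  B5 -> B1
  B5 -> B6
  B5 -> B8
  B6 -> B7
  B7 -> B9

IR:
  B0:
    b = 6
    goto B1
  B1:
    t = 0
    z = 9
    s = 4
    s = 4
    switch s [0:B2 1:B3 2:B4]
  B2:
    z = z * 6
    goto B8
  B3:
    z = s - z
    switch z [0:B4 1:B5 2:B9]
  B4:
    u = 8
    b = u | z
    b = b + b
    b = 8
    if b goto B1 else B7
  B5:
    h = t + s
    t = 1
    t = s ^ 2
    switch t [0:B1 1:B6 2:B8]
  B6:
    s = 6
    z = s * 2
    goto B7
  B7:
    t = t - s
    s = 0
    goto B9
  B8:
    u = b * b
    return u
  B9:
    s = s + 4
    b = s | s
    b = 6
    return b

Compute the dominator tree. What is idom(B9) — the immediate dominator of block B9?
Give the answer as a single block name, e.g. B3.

idom tree: B1←B0 B2←B1 B3←B1 B4←B1 B5←B3 B6←B5 B7←B1 B8←B1 B9←B1
Dom at joins:
  B1: preds {B0,B4,B5}: {B0} ∩ {B0,B1,B4} ∩ {B0,B1,B3,B5} = {B0}; idom=B0
  B4: preds {B1,B3}: {B0,B1} ∩ {B0,B1,B3} = {B0,B1}; idom=B1
  B7: preds {B4,B6}: {B0,B1,B4} ∩ {B0,B1,B3,B5,B6} = {B0,B1}; idom=B1
  B8: preds {B2,B5}: {B0,B1,B2} ∩ {B0,B1,B3,B5} = {B0,B1}; idom=B1
  B9: preds {B3,B7}: {B0,B1,B3} ∩ {B0,B1,B7} = {B0,B1}; idom=B1

idom(B9) = B1

Answer: B1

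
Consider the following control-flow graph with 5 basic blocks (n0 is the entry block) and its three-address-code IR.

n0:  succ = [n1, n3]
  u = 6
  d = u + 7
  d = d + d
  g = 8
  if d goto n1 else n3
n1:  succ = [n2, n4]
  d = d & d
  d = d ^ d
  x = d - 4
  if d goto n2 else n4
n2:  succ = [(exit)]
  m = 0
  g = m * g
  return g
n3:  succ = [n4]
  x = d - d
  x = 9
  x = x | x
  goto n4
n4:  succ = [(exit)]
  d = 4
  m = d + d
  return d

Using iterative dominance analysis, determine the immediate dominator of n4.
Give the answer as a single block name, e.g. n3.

Answer: n0

Working:
idom tree: n1←n0 n2←n1 n3←n0 n4←n0
Dom∩ at merges:
  n4: preds {n1,n3}: {n0,n1} ∩ {n0,n3} = {n0}; idom=n0

idom(n4) = n0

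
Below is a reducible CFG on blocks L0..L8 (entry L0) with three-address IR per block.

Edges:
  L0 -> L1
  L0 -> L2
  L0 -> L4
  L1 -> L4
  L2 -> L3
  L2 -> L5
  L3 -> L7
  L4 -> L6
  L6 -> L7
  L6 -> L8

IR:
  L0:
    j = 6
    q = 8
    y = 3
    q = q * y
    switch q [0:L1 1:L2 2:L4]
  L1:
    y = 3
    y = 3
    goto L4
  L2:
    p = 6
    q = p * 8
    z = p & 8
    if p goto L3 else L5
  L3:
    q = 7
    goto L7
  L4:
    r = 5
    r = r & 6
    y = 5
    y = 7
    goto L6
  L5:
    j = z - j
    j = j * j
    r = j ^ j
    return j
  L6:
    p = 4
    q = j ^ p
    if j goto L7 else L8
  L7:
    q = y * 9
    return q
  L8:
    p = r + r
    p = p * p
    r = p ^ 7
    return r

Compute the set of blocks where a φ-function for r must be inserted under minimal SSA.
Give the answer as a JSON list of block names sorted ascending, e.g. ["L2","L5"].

Answer: ["L7"]

Derivation:
idom tree: L1←L0 L2←L0 L3←L2 L4←L0 L5←L2 L6←L4 L7←L0 L8←L6
Join-block Dom:
  L4: preds {L0,L1}: {L0} ∩ {L0,L1} = {L0}; idom=L0
  L7: preds {L3,L6}: {L0,L2,L3} ∩ {L0,L4,L6} = {L0}; idom=L0

DF walk-up:
  join L4 pred L0: · stop@L0
  join L4 pred L1: L1 stop@L0
  join L7 pred L3: L3→L2 stop@L0
  join L7 pred L6: L6→L4 stop@L0
  L0 → ∅
  L1 → {L4}
  L2 → {L7}
  L3 → {L7}
  L4 → {L7}
  L5 → ∅
  L6 → {L7}
  L7 → ∅
  L8 → ∅

φ for r: defs {L4,L5,L8}
  DF⁺ = {L7}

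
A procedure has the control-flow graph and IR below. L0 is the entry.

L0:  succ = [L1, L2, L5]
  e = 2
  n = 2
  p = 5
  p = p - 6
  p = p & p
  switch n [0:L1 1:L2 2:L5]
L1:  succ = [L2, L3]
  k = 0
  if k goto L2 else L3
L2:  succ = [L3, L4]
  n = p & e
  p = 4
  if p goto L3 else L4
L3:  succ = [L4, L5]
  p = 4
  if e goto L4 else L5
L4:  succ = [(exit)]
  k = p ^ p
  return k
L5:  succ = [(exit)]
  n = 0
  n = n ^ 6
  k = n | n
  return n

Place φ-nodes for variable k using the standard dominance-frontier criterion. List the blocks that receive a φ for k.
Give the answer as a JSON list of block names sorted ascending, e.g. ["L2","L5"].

idom tree: L1←L0 L2←L0 L3←L0 L4←L0 L5←L0
Dom∩ at merges:
  L2: preds {L0,L1}: {L0} ∩ {L0,L1} = {L0}; idom=L0
  L3: preds {L1,L2}: {L0,L1} ∩ {L0,L2} = {L0}; idom=L0
  L4: preds {L2,L3}: {L0,L2} ∩ {L0,L3} = {L0}; idom=L0
  L5: preds {L0,L3}: {L0} ∩ {L0,L3} = {L0}; idom=L0

DF walk-up:
  join L2 pred L0: · stop@L0
  join L2 pred L1: L1 stop@L0
  join L3 pred L1: L1 stop@L0
  join L3 pred L2: L2 stop@L0
  join L4 pred L2: L2 stop@L0
  join L4 pred L3: L3 stop@L0
  join L5 pred L0: · stop@L0
  join L5 pred L3: L3 stop@L0
  DF(L0)=∅
  DF(L1)={L2,L3}
  DF(L2)={L3,L4}
  DF(L3)={L4,L5}
  DF(L4)=∅
  DF(L5)=∅

φ for k: defs {L1,L4,L5}
  DF⁺ = {L2,L3,L4,L5}

Answer: ["L2", "L3", "L4", "L5"]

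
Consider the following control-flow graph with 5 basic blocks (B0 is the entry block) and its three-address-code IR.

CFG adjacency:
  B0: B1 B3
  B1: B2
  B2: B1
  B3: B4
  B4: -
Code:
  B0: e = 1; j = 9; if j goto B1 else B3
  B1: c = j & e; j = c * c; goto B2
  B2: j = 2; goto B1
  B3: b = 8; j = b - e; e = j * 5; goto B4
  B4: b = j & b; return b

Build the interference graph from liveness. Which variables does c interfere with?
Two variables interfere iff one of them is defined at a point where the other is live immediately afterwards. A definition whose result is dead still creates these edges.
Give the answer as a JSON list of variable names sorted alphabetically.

Block summaries:
  B0 def {e,j} use ∅
  B1 def {c,j} use {e,j}
  B2 def {j} use ∅
  B3 def {b,e,j} use {e}
  B4 def {b} use {b,j}

Backward fixpoint:
  B0 li=∅ lo={e,j}
  B1 li={e,j} lo={e}
  B2 li={e} lo={e,j}
  B3 li={e} lo={b,j}
  B4 li={b,j} lo=∅

Conflict graph:
  b — {e,j}
  c — {e}
  e — {b,c,j}
  j — {b,e}

N(c) = ["e"]

Answer: ["e"]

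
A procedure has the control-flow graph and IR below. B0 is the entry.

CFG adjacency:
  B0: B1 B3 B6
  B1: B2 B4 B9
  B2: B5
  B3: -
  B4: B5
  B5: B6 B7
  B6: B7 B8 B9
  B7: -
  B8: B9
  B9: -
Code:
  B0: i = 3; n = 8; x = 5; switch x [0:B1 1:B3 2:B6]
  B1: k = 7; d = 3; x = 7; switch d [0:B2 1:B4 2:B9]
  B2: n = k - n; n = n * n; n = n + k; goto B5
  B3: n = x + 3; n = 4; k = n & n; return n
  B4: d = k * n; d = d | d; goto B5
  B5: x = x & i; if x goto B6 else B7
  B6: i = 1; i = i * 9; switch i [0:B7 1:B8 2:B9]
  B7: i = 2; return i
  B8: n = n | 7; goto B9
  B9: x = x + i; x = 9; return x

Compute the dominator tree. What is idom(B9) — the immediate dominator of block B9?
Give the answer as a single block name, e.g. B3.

idom tree: B1←B0 B2←B1 B3←B0 B4←B1 B5←B1 B6←B0 B7←B0 B8←B6 B9←B0
Join-block Dom:
  B5: preds {B2,B4}: {B0,B1,B2} ∩ {B0,B1,B4} = {B0,B1}; idom=B1
  B6: preds {B0,B5}: {B0} ∩ {B0,B1,B5} = {B0}; idom=B0
  B7: preds {B5,B6}: {B0,B1,B5} ∩ {B0,B6} = {B0}; idom=B0
  B9: preds {B1,B6,B8}: {B0,B1} ∩ {B0,B6} ∩ {B0,B6,B8} = {B0}; idom=B0

idom(B9) = B0

Answer: B0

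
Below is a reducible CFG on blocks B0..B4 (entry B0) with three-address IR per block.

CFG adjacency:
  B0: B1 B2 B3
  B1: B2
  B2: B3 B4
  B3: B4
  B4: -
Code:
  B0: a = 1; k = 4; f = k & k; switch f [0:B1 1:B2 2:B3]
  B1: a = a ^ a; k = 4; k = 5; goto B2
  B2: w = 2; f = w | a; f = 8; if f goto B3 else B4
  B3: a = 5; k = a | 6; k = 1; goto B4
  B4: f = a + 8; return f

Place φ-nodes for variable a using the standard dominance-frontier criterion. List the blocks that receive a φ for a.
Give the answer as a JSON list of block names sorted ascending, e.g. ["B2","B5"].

Answer: ["B2", "B3", "B4"]

Analysis:
idom tree: B1←B0 B2←B0 B3←B0 B4←B0
Dom∩ at merges:
  B2: preds {B0,B1}: {B0} ∩ {B0,B1} = {B0}; idom=B0
  B3: preds {B0,B2}: {B0} ∩ {B0,B2} = {B0}; idom=B0
  B4: preds {B2,B3}: {B0,B2} ∩ {B0,B3} = {B0}; idom=B0

Frontier:
  join B2 pred B0: · stop@B0
  join B2 pred B1: B1 stop@B0
  join B3 pred B0: · stop@B0
  join B3 pred B2: B2 stop@B0
  join B4 pred B2: B2 stop@B0
  join B4 pred B3: B3 stop@B0
  B0: DF=∅
  B1: DF={B2}
  B2: DF={B3,B4}
  B3: DF={B4}
  B4: DF=∅

φ for a: defs {B0,B1,B3}
  DF⁺ = {B2,B3,B4}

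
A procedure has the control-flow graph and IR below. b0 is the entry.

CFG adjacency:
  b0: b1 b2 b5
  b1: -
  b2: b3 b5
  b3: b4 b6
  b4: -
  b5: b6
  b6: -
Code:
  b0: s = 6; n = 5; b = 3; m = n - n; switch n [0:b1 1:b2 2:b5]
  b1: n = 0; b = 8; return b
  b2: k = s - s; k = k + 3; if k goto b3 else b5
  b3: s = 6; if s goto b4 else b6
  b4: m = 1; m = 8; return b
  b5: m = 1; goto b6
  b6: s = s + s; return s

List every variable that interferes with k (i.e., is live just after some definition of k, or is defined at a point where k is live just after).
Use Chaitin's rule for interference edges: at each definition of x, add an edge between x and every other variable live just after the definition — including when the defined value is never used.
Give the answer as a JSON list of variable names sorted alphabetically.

Per-block:
  b0 def {b,m,n,s} use ∅
  b1 def {b,n} use ∅
  b2 def {k} use {s}
  b3 def {s} use ∅
  b4 def {m} use {b}
  b5 def {m} use ∅
  b6 def {s} use {s}

Live sets:
  b0 li=∅ lo={b,s}
  b1 li=∅ lo=∅
  b2 li={b,s} lo={b,s}
  b3 li={b} lo={b,s}
  b4 li={b} lo=∅
  b5 li={s} lo={s}
  b6 li={s} lo=∅

Conflict graph:
  b — {k,m,n,s}
  k — {b,s}
  m — {b,n,s}
  n — {b,m,s}
  s — {b,k,m,n}

N(k) = ["b", "s"]

Answer: ["b", "s"]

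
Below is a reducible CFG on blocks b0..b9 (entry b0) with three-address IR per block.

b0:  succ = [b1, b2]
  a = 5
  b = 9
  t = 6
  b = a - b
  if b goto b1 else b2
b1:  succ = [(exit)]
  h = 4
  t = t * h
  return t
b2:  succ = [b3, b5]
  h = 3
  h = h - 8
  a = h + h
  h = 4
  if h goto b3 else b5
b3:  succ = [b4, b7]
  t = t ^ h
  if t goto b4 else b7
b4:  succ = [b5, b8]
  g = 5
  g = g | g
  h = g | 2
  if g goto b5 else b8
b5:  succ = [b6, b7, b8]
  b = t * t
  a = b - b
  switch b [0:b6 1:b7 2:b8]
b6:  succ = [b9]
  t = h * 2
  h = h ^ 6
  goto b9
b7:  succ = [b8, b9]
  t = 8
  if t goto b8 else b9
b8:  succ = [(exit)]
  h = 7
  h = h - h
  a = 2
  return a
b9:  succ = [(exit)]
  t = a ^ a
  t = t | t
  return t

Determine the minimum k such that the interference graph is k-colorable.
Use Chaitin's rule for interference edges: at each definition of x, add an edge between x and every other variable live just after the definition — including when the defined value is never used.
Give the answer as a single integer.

Per-block:
  b0 def {a,b,t} use ∅
  b1 def {h,t} use {t}
  b2 def {a,h} use ∅
  b3 def {t} use {h,t}
  b4 def {g,h} use ∅
  b5 def {a,b} use {t}
  b6 def {h,t} use {h}
  b7 def {t} use ∅
  b8 def {a,h} use ∅
  b9 def {t} use {a}

Liveness:
  b0: in=∅ out={t}
  b1: in={t} out=∅
  b2: in={t} out={a,h,t}
  b3: in={a,h,t} out={a,t}
  b4: in={t} out={h,t}
  b5: in={h,t} out={a,h}
  b6: in={a,h} out={a}
  b7: in={a} out={a}
  b8: in=∅ out=∅
  b9: in={a} out=∅

Conflict graph:
  a↔{b,h,t}
  b↔{a,h,t}
  g↔{h,t}
  h↔{a,b,g,t}
  t↔{a,b,g,h}

Chromatic number:
  {a,b,h,t} pairwise interfere (4-clique) ⇒ χ ≥ 4
  assign a→R2 b→R3 g→R2 h→R0 t→R1 — no edge inside a register ⇒ χ ≤ 4
  χ = 4

Answer: 4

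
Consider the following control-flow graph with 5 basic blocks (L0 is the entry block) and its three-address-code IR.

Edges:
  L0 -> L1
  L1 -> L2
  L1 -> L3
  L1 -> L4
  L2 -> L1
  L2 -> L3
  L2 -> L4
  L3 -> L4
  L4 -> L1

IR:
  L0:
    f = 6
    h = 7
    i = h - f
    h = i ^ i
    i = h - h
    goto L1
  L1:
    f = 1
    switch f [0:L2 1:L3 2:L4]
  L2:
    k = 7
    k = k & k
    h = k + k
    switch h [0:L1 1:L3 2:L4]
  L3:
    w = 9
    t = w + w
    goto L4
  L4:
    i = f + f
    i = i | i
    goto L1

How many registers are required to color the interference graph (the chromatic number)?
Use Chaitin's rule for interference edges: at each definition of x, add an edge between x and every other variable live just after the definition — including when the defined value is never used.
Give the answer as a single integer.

Answer: 2

Working:
Block summaries:
  L0 def {f,h,i} use ∅
  L1 def {f} use ∅
  L2 def {h,k} use ∅
  L3 def {t,w} use ∅
  L4 def {i} use {f}

Live sets:
  L0 li=∅ lo=∅
  L1 li=∅ lo={f}
  L2 li={f} lo={f}
  L3 li={f} lo={f}
  L4 li={f} lo=∅

Interfere edges:
  f↔{h,k,t,w}
  h↔{f}
  i↔∅
  k↔{f}
  t↔{f}
  w↔{f}

Registers:
  {f,h} pairwise interfere (2-clique) ⇒ χ ≥ 2
  2-colouring: R0={f,i}  R1={h,k,t,w}
  χ = 2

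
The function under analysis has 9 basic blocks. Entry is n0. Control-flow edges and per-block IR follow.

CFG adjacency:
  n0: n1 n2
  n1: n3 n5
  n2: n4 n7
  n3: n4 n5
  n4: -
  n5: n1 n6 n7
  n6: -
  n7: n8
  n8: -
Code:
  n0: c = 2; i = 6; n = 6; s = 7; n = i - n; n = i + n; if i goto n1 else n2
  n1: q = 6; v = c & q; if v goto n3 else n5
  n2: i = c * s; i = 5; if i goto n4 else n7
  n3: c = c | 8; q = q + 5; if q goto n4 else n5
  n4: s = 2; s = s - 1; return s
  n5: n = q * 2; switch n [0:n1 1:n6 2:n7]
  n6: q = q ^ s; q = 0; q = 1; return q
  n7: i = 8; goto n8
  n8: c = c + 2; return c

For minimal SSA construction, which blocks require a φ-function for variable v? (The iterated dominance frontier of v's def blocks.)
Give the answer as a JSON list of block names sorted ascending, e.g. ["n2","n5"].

idom tree: n1←n0 n2←n0 n3←n1 n4←n0 n5←n1 n6←n5 n7←n0 n8←n7
Dom at joins:
  n1: preds {n0,n5}: {n0} ∩ {n0,n1,n5} = {n0}; idom=n0
  n4: preds {n2,n3}: {n0,n2} ∩ {n0,n1,n3} = {n0}; idom=n0
  n5: preds {n1,n3}: {n0,n1} ∩ {n0,n1,n3} = {n0,n1}; idom=n1
  n7: preds {n2,n5}: {n0,n2} ∩ {n0,n1,n5} = {n0}; idom=n0

DF walk-up:
  join n1 pred n0: · stop@n0
  join n1 pred n5: n5→n1 stop@n0
  join n4 pred n2: n2 stop@n0
  join n4 pred n3: n3→n1 stop@n0
  join n5 pred n1: · stop@n1
  join n5 pred n3: n3 stop@n1
  join n7 pred n2: n2 stop@n0
  join n7 pred n5: n5→n1 stop@n0
  n0 → ∅
  n1 → {n1,n4,n7}
  n2 → {n4,n7}
  n3 → {n4,n5}
  n4 → ∅
  n5 → {n1,n7}
  n6 → ∅
  n7 → ∅
  n8 → ∅

φ for v: defs {n1}
  DF⁺ = {n1,n4,n7}

Answer: ["n1", "n4", "n7"]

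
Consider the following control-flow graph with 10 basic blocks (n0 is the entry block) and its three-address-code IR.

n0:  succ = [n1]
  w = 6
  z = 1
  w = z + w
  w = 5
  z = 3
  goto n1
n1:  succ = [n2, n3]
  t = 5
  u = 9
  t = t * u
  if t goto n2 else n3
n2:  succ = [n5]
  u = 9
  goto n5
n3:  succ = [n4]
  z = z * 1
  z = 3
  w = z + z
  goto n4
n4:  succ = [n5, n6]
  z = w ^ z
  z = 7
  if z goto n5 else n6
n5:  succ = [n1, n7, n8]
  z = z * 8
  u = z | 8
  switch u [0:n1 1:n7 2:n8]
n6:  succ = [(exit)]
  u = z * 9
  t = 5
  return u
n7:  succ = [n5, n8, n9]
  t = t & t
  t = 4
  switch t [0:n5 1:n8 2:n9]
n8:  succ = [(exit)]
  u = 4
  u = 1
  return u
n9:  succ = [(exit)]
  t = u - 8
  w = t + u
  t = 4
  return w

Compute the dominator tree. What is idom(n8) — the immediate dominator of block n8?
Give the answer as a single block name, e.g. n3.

Answer: n5

Working:
idom tree: n1←n0 n2←n1 n3←n1 n4←n3 n5←n1 n6←n4 n7←n5 n8←n5 n9←n7
Dom∩ at merges:
  n1: preds {n0,n5}: {n0} ∩ {n0,n1,n5} = {n0}; idom=n0
  n5: preds {n2,n4,n7}: {n0,n1,n2} ∩ {n0,n1,n3,n4} ∩ {n0,n1,n5,n7} = {n0,n1}; idom=n1
  n8: preds {n5,n7}: {n0,n1,n5} ∩ {n0,n1,n5,n7} = {n0,n1,n5}; idom=n5

idom(n8) = n5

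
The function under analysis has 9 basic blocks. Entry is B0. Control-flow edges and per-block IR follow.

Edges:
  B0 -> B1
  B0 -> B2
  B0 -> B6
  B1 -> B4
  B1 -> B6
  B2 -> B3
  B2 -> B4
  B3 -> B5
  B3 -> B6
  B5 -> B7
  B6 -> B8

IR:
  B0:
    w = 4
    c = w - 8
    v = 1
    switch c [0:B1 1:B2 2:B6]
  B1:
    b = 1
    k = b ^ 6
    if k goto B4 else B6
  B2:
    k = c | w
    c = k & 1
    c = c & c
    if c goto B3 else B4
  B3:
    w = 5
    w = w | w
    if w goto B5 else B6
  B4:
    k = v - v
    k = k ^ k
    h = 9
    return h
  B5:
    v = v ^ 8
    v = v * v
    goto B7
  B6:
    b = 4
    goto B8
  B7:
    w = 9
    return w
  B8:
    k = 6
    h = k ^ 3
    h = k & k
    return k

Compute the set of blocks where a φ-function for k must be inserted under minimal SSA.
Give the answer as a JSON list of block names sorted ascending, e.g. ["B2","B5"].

Answer: ["B4", "B6"]

Derivation:
idom tree: B1←B0 B2←B0 B3←B2 B4←B0 B5←B3 B6←B0 B7←B5 B8←B6
Dom∩ at merges:
  B4: preds {B1,B2}: {B0,B1} ∩ {B0,B2} = {B0}; idom=B0
  B6: preds {B0,B1,B3}: {B0} ∩ {B0,B1} ∩ {B0,B2,B3} = {B0}; idom=B0

DF walk-up:
  join B4 pred B1: B1 stop@B0
  join B4 pred B2: B2 stop@B0
  join B6 pred B0: · stop@B0
  join B6 pred B1: B1 stop@B0
  join B6 pred B3: B3→B2 stop@B0
  B0: DF=∅
  B1: DF={B4,B6}
  B2: DF={B4,B6}
  B3: DF={B6}
  B4: DF=∅
  B5: DF=∅
  B6: DF=∅
  B7: DF=∅
  B8: DF=∅

φ for k: defs {B1,B2,B4,B8}
  DF⁺ = {B4,B6}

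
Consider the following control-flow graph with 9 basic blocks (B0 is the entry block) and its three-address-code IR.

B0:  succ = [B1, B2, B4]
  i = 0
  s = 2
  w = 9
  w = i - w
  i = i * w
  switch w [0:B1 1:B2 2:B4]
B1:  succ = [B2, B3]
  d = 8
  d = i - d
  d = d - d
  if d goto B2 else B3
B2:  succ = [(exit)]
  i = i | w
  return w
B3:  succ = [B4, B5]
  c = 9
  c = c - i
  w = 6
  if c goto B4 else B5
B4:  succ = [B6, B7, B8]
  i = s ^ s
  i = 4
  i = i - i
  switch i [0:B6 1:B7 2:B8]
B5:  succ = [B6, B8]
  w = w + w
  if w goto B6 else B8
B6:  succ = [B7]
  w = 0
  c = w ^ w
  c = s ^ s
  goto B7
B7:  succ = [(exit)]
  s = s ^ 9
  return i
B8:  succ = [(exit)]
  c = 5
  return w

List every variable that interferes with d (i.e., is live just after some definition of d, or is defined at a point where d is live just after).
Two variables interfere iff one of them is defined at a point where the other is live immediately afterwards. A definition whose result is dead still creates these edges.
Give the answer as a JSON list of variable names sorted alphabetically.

Answer: ["i", "s", "w"]

Working:
Block summaries:
  B0: def={i,s,w} ue=∅
  B1: def={d} ue={i}
  B2: def={i} ue={i,w}
  B3: def={c,w} ue={i}
  B4: def={i} ue={s}
  B5: def={w} ue={w}
  B6: def={c,w} ue={s}
  B7: def={s} ue={i,s}
  B8: def={c} ue={w}

Live sets:
  B0: in=∅ out={i,s,w}
  B1: in={i,s,w} out={i,s,w}
  B2: in={i,w} out=∅
  B3: in={i,s} out={i,s,w}
  B4: in={s,w} out={i,s,w}
  B5: in={i,s,w} out={i,s,w}
  B6: in={i,s} out={i,s}
  B7: in={i,s} out=∅
  B8: in={w} out=∅

Interfere edges:
  c: {i,s,w}
  d: {i,s,w}
  i: {c,d,s,w}
  s: {c,d,i,w}
  w: {c,d,i,s}

N(d) = ["i", "s", "w"]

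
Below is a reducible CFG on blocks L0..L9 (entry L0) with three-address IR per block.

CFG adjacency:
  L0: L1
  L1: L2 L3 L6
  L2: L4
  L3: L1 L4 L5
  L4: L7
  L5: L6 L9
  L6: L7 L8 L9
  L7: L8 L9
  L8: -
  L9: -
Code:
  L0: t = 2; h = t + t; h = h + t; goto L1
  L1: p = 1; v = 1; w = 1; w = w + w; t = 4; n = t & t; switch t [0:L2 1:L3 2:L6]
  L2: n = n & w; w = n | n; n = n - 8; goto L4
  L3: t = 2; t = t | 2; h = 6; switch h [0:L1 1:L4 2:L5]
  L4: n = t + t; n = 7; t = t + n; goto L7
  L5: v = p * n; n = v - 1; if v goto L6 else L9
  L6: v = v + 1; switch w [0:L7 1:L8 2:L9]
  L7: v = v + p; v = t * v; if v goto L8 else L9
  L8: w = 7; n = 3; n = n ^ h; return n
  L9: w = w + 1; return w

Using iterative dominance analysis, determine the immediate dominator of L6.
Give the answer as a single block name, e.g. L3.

Answer: L1

Working:
idom tree: L1←L0 L2←L1 L3←L1 L4←L1 L5←L3 L6←L1 L7←L1 L8←L1 L9←L1
Dom at joins:
  L1: preds {L0,L3}: {L0} ∩ {L0,L1,L3} = {L0}; idom=L0
  L4: preds {L2,L3}: {L0,L1,L2} ∩ {L0,L1,L3} = {L0,L1}; idom=L1
  L6: preds {L1,L5}: {L0,L1} ∩ {L0,L1,L3,L5} = {L0,L1}; idom=L1
  L7: preds {L4,L6}: {L0,L1,L4} ∩ {L0,L1,L6} = {L0,L1}; idom=L1
  L8: preds {L6,L7}: {L0,L1,L6} ∩ {L0,L1,L7} = {L0,L1}; idom=L1
  L9: preds {L5,L6,L7}: {L0,L1,L3,L5} ∩ {L0,L1,L6} ∩ {L0,L1,L7} = {L0,L1}; idom=L1

idom(L6) = L1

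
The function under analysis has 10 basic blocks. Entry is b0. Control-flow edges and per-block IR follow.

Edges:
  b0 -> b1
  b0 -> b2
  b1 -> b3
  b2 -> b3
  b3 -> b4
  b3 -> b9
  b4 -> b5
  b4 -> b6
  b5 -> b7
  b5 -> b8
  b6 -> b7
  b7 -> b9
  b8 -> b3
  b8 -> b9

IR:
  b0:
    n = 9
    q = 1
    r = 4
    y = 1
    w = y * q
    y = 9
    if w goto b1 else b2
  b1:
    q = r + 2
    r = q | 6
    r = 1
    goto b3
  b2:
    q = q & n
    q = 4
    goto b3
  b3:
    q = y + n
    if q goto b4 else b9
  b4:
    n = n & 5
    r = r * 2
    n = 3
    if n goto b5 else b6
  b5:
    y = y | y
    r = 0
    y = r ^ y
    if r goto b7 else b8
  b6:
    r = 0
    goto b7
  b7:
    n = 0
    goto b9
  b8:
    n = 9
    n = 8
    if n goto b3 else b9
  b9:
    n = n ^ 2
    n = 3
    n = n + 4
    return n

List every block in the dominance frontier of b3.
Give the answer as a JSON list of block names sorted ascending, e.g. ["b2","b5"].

idom tree: b1←b0 b2←b0 b3←b0 b4←b3 b5←b4 b6←b4 b7←b4 b8←b5 b9←b3
Dom at joins:
  b3: preds {b1,b2,b8}: {b0,b1} ∩ {b0,b2} ∩ {b0,b3,b4,b5,b8} = {b0}; idom=b0
  b7: preds {b5,b6}: {b0,b3,b4,b5} ∩ {b0,b3,b4,b6} = {b0,b3,b4}; idom=b4
  b9: preds {b3,b7,b8}: {b0,b3} ∩ {b0,b3,b4,b7} ∩ {b0,b3,b4,b5,b8} = {b0,b3}; idom=b3

DF derivation:
  b3←b1: walk b1 to b0
  b3←b2: walk b2 to b0
  b3←b8: walk b8→b5→b4→b3 to b0
  b7←b5: walk b5 to b4
  b7←b6: walk b6 to b4
  b9←b3: walk · to b3
  b9←b7: walk b7→b4 to b3
  b9←b8: walk b8→b5→b4 to b3
  DF(b0)=∅
  DF(b1)={b3}
  DF(b2)={b3}
  DF(b3)={b3}
  DF(b4)={b3,b9}
  DF(b5)={b3,b7,b9}
  DF(b6)={b7}
  DF(b7)={b9}
  DF(b8)={b3,b9}
  DF(b9)=∅

DF(b3) = ["b3"]

Answer: ["b3"]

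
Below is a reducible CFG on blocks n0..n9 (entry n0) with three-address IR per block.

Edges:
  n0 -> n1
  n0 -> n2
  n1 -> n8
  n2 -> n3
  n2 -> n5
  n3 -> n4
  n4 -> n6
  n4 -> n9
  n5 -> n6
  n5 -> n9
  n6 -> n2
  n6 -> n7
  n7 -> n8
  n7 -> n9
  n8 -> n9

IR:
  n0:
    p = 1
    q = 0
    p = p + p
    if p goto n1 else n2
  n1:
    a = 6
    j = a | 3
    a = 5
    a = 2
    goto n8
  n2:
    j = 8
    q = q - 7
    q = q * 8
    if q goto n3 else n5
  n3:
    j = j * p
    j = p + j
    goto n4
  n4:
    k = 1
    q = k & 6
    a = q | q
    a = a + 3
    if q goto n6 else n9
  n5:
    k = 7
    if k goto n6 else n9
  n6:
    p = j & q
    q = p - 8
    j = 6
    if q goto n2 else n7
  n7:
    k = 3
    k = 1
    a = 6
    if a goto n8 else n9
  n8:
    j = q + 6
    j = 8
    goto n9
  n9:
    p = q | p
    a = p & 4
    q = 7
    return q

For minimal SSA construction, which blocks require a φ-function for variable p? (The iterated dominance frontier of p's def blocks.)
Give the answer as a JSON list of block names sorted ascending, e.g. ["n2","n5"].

idom tree: n1←n0 n2←n0 n3←n2 n4←n3 n5←n2 n6←n2 n7←n6 n8←n0 n9←n0
Dom at joins:
  n2: preds {n0,n6}: {n0} ∩ {n0,n2,n6} = {n0}; idom=n0
  n6: preds {n4,n5}: {n0,n2,n3,n4} ∩ {n0,n2,n5} = {n0,n2}; idom=n2
  n8: preds {n1,n7}: {n0,n1} ∩ {n0,n2,n6,n7} = {n0}; idom=n0
  n9: preds {n4,n5,n7,n8}: {n0,n2,n3,n4} ∩ {n0,n2,n5} ∩ {n0,n2,n6,n7} ∩ {n0,n8} = {n0}; idom=n0

Frontier:
  n2←n0: walk · to n0
  n2←n6: walk n6→n2 to n0
  n6←n4: walk n4→n3 to n2
  n6←n5: walk n5 to n2
  n8←n1: walk n1 to n0
  n8←n7: walk n7→n6→n2 to n0
  n9←n4: walk n4→n3→n2 to n0
  n9←n5: walk n5→n2 to n0
  n9←n7: walk n7→n6→n2 to n0
  n9←n8: walk n8 to n0
  n0: DF=∅
  n1: DF={n8}
  n2: DF={n2,n8,n9}
  n3: DF={n6,n9}
  n4: DF={n6,n9}
  n5: DF={n6,n9}
  n6: DF={n2,n8,n9}
  n7: DF={n8,n9}
  n8: DF={n9}
  n9: DF=∅

φ for p: defs {n0,n6,n9}
  DF⁺ = {n2,n8,n9}

Answer: ["n2", "n8", "n9"]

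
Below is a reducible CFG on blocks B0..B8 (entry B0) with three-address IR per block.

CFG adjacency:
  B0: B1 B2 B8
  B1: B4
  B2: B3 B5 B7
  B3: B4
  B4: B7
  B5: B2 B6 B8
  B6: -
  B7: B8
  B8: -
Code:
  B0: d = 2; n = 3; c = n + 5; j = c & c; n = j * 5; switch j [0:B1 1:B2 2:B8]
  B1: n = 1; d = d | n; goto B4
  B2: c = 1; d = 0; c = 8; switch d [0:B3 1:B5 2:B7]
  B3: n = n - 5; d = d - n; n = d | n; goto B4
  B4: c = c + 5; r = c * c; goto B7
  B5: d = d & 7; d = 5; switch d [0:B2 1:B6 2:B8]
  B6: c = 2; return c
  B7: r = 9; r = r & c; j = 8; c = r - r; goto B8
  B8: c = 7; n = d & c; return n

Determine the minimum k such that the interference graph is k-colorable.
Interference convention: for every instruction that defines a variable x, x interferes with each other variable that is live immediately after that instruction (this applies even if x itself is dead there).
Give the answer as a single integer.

Answer: 4

Working:
Per-block:
  B0 def {c,d,j,n} use ∅
  B1 def {d,n} use {d}
  B2 def {c,d} use ∅
  B3 def {d,n} use {d,n}
  B4 def {c,r} use {c}
  B5 def {d} use {d}
  B6 def {c} use ∅
  B7 def {c,j,r} use {c}
  B8 def {c,n} use {d}

Liveness:
  live B0: ∅→{c,d,n}
  live B1: {c,d}→{c,d}
  live B2: {n}→{c,d,n}
  live B3: {c,d,n}→{c,d}
  live B4: {c,d}→{c,d}
  live B5: {d,n}→{d,n}
  live B6: ∅→∅
  live B7: {c,d}→{d}
  live B8: {d}→∅

Interference:
  c↔{d,j,n,r}
  d↔{c,j,n,r}
  j↔{c,d,n,r}
  n↔{c,d,j}
  r↔{c,d,j}

Registers:
  {c,d,j,n} pairwise interfere (4-clique) ⇒ χ ≥ 4
  assign c→r0 d→r1 j→r2 n→r3 r→r3 — no edge inside a register ⇒ χ ≤ 4
  χ = 4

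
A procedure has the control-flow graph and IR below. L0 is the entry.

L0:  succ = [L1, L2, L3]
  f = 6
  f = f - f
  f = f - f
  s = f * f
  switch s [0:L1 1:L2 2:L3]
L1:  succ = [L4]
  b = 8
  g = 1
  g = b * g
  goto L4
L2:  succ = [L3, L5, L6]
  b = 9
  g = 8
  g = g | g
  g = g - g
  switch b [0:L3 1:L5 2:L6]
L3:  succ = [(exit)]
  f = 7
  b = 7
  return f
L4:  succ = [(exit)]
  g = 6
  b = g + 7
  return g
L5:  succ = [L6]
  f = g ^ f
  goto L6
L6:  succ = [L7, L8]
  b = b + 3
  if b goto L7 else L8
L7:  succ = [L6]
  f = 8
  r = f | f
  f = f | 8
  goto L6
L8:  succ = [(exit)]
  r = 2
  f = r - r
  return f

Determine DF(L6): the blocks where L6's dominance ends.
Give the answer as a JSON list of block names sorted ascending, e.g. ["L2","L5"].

Answer: ["L6"]

Working:
idom tree: L1←L0 L2←L0 L3←L0 L4←L1 L5←L2 L6←L2 L7←L6 L8←L6
Join-block Dom:
  L3: preds {L0,L2}: {L0} ∩ {L0,L2} = {L0}; idom=L0
  L6: preds {L2,L5,L7}: {L0,L2} ∩ {L0,L2,L5} ∩ {L0,L2,L6,L7} = {L0,L2}; idom=L2

DF derivation:
  L3←L0: walk · to L0
  L3←L2: walk L2 to L0
  L6←L2: walk · to L2
  L6←L5: walk L5 to L2
  L6←L7: walk L7→L6 to L2
  L0: DF=∅
  L1: DF=∅
  L2: DF={L3}
  L3: DF=∅
  L4: DF=∅
  L5: DF={L6}
  L6: DF={L6}
  L7: DF={L6}
  L8: DF=∅

DF(L6) = ["L6"]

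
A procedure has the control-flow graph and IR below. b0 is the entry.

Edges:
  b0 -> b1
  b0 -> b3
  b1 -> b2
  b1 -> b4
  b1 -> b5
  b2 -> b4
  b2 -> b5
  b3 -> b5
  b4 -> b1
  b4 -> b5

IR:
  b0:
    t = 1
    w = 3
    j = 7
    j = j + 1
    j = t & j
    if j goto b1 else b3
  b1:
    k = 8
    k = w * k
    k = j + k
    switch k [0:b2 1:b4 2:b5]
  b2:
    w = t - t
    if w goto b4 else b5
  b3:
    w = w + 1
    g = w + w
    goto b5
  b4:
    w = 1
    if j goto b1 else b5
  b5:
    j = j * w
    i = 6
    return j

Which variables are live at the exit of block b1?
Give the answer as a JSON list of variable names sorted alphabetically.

Answer: ["j", "t", "w"]

Analysis:
Block summaries:
  b0: {j,t,w} / ∅
  b1: {k} / {j,w}
  b2: {w} / {t}
  b3: {g,w} / {w}
  b4: {w} / {j}
  b5: {i,j} / {j,w}

Liveness:
  live b0: ∅→{j,t,w}
  live b1: {j,t,w}→{j,t,w}
  live b2: {j,t}→{j,t,w}
  live b3: {j,w}→{j,w}
  live b4: {j,t}→{j,t,w}
  live b5: {j,w}→∅

live-out(b1) = ["j", "t", "w"]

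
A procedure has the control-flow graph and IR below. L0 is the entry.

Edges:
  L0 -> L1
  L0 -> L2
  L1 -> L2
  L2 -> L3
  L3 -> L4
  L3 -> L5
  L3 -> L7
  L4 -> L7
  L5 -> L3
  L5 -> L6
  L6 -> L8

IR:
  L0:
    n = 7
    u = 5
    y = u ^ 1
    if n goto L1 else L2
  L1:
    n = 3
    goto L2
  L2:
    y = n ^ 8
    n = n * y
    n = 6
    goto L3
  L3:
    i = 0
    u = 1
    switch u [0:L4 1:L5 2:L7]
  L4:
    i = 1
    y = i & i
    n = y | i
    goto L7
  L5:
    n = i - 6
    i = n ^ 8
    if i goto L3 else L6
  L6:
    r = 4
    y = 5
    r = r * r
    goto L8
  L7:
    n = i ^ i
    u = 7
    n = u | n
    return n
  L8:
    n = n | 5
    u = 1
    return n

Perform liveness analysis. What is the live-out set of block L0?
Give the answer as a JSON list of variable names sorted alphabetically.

def/use:
  L0 def {n,u,y} use ∅
  L1 def {n} use ∅
  L2 def {n,y} use {n}
  L3 def {i,u} use ∅
  L4 def {i,n,y} use ∅
  L5 def {i,n} use {i}
  L6 def {r,y} use ∅
  L7 def {n,u} use {i}
  L8 def {n,u} use {n}

Liveness:
  L0 li=∅ lo={n}
  L1 li=∅ lo={n}
  L2 li={n} lo=∅
  L3 li=∅ lo={i}
  L4 li=∅ lo={i}
  L5 li={i} lo={n}
  L6 li={n} lo={n}
  L7 li={i} lo=∅
  L8 li={n} lo=∅

live-out(L0) = ["n"]

Answer: ["n"]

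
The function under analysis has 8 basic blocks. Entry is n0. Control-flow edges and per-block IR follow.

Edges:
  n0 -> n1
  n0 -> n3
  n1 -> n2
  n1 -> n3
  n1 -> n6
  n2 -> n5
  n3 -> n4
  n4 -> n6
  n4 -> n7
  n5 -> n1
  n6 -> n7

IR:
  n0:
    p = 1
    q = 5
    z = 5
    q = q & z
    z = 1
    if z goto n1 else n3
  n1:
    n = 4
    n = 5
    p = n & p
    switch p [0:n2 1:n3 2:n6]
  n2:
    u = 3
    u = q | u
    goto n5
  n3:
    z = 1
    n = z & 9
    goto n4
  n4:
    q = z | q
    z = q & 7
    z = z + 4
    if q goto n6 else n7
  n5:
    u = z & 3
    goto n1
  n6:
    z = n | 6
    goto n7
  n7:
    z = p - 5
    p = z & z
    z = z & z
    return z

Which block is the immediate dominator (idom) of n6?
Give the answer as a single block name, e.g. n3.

idom tree: n1←n0 n2←n1 n3←n0 n4←n3 n5←n2 n6←n0 n7←n0
Join-block Dom:
  n1: preds {n0,n5}: {n0} ∩ {n0,n1,n2,n5} = {n0}; idom=n0
  n3: preds {n0,n1}: {n0} ∩ {n0,n1} = {n0}; idom=n0
  n6: preds {n1,n4}: {n0,n1} ∩ {n0,n3,n4} = {n0}; idom=n0
  n7: preds {n4,n6}: {n0,n3,n4} ∩ {n0,n6} = {n0}; idom=n0

idom(n6) = n0

Answer: n0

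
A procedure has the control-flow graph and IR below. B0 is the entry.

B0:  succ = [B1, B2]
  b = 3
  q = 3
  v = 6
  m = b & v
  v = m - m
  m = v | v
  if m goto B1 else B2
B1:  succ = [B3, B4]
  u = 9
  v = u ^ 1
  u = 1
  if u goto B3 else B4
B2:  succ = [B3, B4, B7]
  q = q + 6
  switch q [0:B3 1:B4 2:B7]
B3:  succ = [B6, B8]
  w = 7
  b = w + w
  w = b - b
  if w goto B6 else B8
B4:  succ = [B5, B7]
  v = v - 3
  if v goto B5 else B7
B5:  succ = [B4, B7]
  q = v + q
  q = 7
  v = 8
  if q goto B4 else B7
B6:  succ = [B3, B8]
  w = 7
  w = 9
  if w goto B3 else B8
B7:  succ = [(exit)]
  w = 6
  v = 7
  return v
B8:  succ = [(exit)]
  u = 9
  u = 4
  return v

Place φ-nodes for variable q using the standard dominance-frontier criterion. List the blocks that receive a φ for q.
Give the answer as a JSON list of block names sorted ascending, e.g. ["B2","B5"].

idom tree: B1←B0 B2←B0 B3←B0 B4←B0 B5←B4 B6←B3 B7←B0 B8←B3
Join-block Dom:
  B3: preds {B1,B2,B6}: {B0,B1} ∩ {B0,B2} ∩ {B0,B3,B6} = {B0}; idom=B0
  B4: preds {B1,B2,B5}: {B0,B1} ∩ {B0,B2} ∩ {B0,B4,B5} = {B0}; idom=B0
  B7: preds {B2,B4,B5}: {B0,B2} ∩ {B0,B4} ∩ {B0,B4,B5} = {B0}; idom=B0
  B8: preds {B3,B6}: {B0,B3} ∩ {B0,B3,B6} = {B0,B3}; idom=B3

DF derivation:
  join B3 pred B1: B1 stop@B0
  join B3 pred B2: B2 stop@B0
  join B3 pred B6: B6→B3 stop@B0
  join B4 pred B1: B1 stop@B0
  join B4 pred B2: B2 stop@B0
  join B4 pred B5: B5→B4 stop@B0
  join B7 pred B2: B2 stop@B0
  join B7 pred B4: B4 stop@B0
  join B7 pred B5: B5→B4 stop@B0
  join B8 pred B3: · stop@B3
  join B8 pred B6: B6 stop@B3
  B0: DF=∅
  B1: DF={B3,B4}
  B2: DF={B3,B4,B7}
  B3: DF={B3}
  B4: DF={B4,B7}
  B5: DF={B4,B7}
  B6: DF={B3,B8}
  B7: DF=∅
  B8: DF=∅

φ for q: defs {B0,B2,B5}
  DF⁺ = {B3,B4,B7}

Answer: ["B3", "B4", "B7"]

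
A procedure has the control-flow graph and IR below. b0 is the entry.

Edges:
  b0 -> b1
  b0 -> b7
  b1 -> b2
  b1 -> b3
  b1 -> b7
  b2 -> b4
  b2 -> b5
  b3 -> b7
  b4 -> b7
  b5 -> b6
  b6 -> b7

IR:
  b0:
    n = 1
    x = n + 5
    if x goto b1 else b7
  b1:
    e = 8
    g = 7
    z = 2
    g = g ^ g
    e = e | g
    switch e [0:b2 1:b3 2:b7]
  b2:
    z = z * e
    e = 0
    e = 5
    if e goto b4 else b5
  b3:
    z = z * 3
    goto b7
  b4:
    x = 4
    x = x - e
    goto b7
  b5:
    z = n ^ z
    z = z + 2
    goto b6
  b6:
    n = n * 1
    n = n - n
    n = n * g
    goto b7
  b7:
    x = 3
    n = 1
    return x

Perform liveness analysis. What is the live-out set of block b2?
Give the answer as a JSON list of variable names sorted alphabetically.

Per-block:
  b0: {n,x} / ∅
  b1: {e,g,z} / ∅
  b2: {e,z} / {e,z}
  b3: {z} / {z}
  b4: {x} / {e}
  b5: {z} / {n,z}
  b6: {n} / {g,n}
  b7: {n,x} / ∅

Live sets:
  live b0: ∅→{n}
  live b1: {n}→{e,g,n,z}
  live b2: {e,g,n,z}→{e,g,n,z}
  live b3: {z}→∅
  live b4: {e}→∅
  live b5: {g,n,z}→{g,n}
  live b6: {g,n}→∅
  live b7: ∅→∅

live-out(b2) = ["e", "g", "n", "z"]

Answer: ["e", "g", "n", "z"]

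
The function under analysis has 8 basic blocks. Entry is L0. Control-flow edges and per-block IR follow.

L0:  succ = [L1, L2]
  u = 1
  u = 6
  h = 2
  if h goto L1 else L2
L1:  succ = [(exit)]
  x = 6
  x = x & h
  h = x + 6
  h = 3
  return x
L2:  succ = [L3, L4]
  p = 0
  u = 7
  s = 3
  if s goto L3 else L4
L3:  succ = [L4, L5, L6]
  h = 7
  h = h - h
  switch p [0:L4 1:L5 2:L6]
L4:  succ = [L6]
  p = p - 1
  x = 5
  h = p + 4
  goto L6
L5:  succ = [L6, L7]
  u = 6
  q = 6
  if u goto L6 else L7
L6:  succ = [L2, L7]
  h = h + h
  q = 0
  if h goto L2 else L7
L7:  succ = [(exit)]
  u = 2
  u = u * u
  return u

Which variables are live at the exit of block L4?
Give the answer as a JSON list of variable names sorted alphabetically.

Block summaries:
  L0: {h,u} / ∅
  L1: {h,x} / {h}
  L2: {p,s,u} / ∅
  L3: {h} / {p}
  L4: {h,p,x} / {p}
  L5: {q,u} / ∅
  L6: {h,q} / {h}
  L7: {u} / ∅

Live sets:
  L0: in=∅ out={h}
  L1: in={h} out=∅
  L2: in=∅ out={p}
  L3: in={p} out={h,p}
  L4: in={p} out={h}
  L5: in={h} out={h}
  L6: in={h} out=∅
  L7: in=∅ out=∅

live-out(L4) = ["h"]

Answer: ["h"]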